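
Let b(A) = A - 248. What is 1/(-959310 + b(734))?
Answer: -1/958824 ≈ -1.0429e-6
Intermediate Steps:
b(A) = -248 + A
1/(-959310 + b(734)) = 1/(-959310 + (-248 + 734)) = 1/(-959310 + 486) = 1/(-958824) = -1/958824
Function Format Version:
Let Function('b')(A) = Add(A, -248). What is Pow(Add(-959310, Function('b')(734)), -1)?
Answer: Rational(-1, 958824) ≈ -1.0429e-6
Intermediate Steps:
Function('b')(A) = Add(-248, A)
Pow(Add(-959310, Function('b')(734)), -1) = Pow(Add(-959310, Add(-248, 734)), -1) = Pow(Add(-959310, 486), -1) = Pow(-958824, -1) = Rational(-1, 958824)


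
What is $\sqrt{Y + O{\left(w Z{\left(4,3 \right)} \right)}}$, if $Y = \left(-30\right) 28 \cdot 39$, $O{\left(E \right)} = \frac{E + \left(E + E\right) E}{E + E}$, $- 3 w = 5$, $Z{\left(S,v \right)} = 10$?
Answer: $\frac{i \sqrt{1179942}}{6} \approx 181.04 i$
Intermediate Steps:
$w = - \frac{5}{3}$ ($w = \left(- \frac{1}{3}\right) 5 = - \frac{5}{3} \approx -1.6667$)
$O{\left(E \right)} = \frac{E + 2 E^{2}}{2 E}$ ($O{\left(E \right)} = \frac{E + 2 E E}{2 E} = \left(E + 2 E^{2}\right) \frac{1}{2 E} = \frac{E + 2 E^{2}}{2 E}$)
$Y = -32760$ ($Y = \left(-840\right) 39 = -32760$)
$\sqrt{Y + O{\left(w Z{\left(4,3 \right)} \right)}} = \sqrt{-32760 + \left(\frac{1}{2} - \frac{50}{3}\right)} = \sqrt{-32760 - \frac{97}{6}} = \sqrt{- \frac{196657}{6}} = \frac{i \sqrt{1179942}}{6}$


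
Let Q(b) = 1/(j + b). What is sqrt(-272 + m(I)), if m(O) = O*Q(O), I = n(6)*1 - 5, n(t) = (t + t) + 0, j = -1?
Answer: 5*I*sqrt(390)/6 ≈ 16.457*I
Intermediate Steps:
n(t) = 2*t (n(t) = 2*t + 0 = 2*t)
Q(b) = 1/(-1 + b)
I = 7 (I = (2*6)*1 - 5 = 12*1 - 5 = 12 - 5 = 7)
m(O) = O/(-1 + O)
sqrt(-272 + m(I)) = sqrt(-272 + 7/(-1 + 7)) = sqrt(-272 + 7/6) = sqrt(-1625/6) = 5*I*sqrt(390)/6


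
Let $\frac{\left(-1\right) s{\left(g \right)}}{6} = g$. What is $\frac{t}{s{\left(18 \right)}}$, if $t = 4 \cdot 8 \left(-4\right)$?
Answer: $\frac{32}{27} \approx 1.1852$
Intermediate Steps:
$t = -128$ ($t = 32 \left(-4\right) = -128$)
$s{\left(g \right)} = - 6 g$
$\frac{t}{s{\left(18 \right)}} = - \frac{128}{\left(-6\right) 18} = - \frac{128}{-108} = \left(-128\right) \left(- \frac{1}{108}\right) = \frac{32}{27}$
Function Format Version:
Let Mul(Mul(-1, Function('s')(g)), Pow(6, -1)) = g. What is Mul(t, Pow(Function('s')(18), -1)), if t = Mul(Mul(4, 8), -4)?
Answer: Rational(32, 27) ≈ 1.1852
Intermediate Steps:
t = -128 (t = Mul(32, -4) = -128)
Function('s')(g) = Mul(-6, g)
Mul(t, Pow(Function('s')(18), -1)) = Mul(-128, Pow(Mul(-6, 18), -1)) = Mul(-128, Pow(-108, -1)) = Mul(-128, Rational(-1, 108)) = Rational(32, 27)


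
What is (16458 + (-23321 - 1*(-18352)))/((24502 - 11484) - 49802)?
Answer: -11489/36784 ≈ -0.31234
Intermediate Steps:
(16458 + (-23321 - 1*(-18352)))/((24502 - 11484) - 49802) = (16458 + (-23321 + 18352))/(13018 - 49802) = (16458 - 4969)/(-36784) = 11489*(-1/36784) = -11489/36784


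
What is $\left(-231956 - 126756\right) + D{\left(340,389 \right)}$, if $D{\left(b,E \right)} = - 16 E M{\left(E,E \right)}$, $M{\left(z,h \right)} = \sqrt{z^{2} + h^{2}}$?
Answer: $-358712 - 2421136 \sqrt{2} \approx -3.7827 \cdot 10^{6}$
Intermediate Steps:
$M{\left(z,h \right)} = \sqrt{h^{2} + z^{2}}$
$D{\left(b,E \right)} = - 16 E \sqrt{2} \sqrt{E^{2}}$ ($D{\left(b,E \right)} = - 16 E \sqrt{E^{2} + E^{2}} = - 16 E \sqrt{2 E^{2}} = - 16 E \sqrt{2} \sqrt{E^{2}}$)
$\left(-231956 - 126756\right) + D{\left(340,389 \right)} = \left(-231956 - 126756\right) - 6224 \sqrt{2} \sqrt{389^{2}} = -358712 - 6224 \sqrt{2} \sqrt{151321} = -358712 - 6224 \sqrt{2} \cdot 389 = -358712 - 2421136 \sqrt{2}$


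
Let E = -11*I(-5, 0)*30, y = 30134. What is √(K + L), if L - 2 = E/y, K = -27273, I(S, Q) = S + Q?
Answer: 2*I*√1547724924811/15067 ≈ 165.14*I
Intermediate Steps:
I(S, Q) = Q + S
E = 1650 (E = -11*(0 - 5)*30 = -11*(-5)*30 = 55*30 = 1650)
L = 30959/15067 (L = 2 + 1650/30134 = 2 + 1650*(1/30134) = 2 + 825/15067 = 30959/15067 ≈ 2.0548)
√(K + L) = √(-27273 + 30959/15067) = √(-410891332/15067) = 2*I*√1547724924811/15067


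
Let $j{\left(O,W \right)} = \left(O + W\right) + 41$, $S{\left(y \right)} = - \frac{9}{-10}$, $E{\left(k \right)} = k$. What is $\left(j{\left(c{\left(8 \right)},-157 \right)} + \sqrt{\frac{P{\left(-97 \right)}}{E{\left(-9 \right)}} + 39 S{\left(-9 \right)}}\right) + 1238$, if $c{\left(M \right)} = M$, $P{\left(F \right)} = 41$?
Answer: $1130 + \frac{\sqrt{27490}}{30} \approx 1135.5$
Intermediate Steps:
$S{\left(y \right)} = \frac{9}{10}$ ($S{\left(y \right)} = \left(-9\right) \left(- \frac{1}{10}\right) = \frac{9}{10}$)
$j{\left(O,W \right)} = 41 + O + W$
$\left(j{\left(c{\left(8 \right)},-157 \right)} + \sqrt{\frac{P{\left(-97 \right)}}{E{\left(-9 \right)}} + 39 S{\left(-9 \right)}}\right) + 1238 = \left(\left(41 + 8 - 157\right) + \sqrt{\frac{41}{-9} + 39 \cdot \frac{9}{10}}\right) + 1238 = \left(-108 + \sqrt{41 \left(- \frac{1}{9}\right) + \frac{351}{10}}\right) + 1238 = \left(-108 + \sqrt{- \frac{41}{9} + \frac{351}{10}}\right) + 1238 = \left(-108 + \sqrt{\frac{2749}{90}}\right) + 1238 = \left(-108 + \frac{\sqrt{27490}}{30}\right) + 1238 = 1130 + \frac{\sqrt{27490}}{30}$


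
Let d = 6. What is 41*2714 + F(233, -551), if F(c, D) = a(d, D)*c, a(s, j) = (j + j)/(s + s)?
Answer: 539261/6 ≈ 89877.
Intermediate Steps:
a(s, j) = j/s (a(s, j) = (2*j)/((2*s)) = (2*j)*(1/(2*s)) = j/s)
F(c, D) = D*c/6 (F(c, D) = (D/6)*c = D*c/6)
41*2714 + F(233, -551) = 41*2714 + (1/6)*(-551)*233 = 111274 - 128383/6 = 539261/6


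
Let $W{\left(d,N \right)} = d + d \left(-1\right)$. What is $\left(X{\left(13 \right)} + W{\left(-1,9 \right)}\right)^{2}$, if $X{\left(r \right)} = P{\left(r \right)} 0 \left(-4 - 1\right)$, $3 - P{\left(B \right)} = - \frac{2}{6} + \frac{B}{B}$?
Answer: $0$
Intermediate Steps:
$P{\left(B \right)} = \frac{7}{3}$ ($P{\left(B \right)} = 3 - \left(- \frac{2}{6} + \frac{B}{B}\right) = 3 - \left(\left(-2\right) \frac{1}{6} + 1\right) = 3 - \left(- \frac{1}{3} + 1\right) = 3 - \frac{2}{3} = \frac{7}{3}$)
$W{\left(d,N \right)} = 0$ ($W{\left(d,N \right)} = d - d = 0$)
$X{\left(r \right)} = 0$ ($X{\left(r \right)} = \frac{7 \cdot 0 \left(-4 - 1\right)}{3} = \frac{7 \cdot 0 \left(-5\right)}{3} = \frac{7}{3} \cdot 0 = 0$)
$\left(X{\left(13 \right)} + W{\left(-1,9 \right)}\right)^{2} = \left(0 + 0\right)^{2} = 0^{2} = 0$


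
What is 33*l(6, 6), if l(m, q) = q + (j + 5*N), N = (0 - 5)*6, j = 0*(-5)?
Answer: -4752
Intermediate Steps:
j = 0
N = -30 (N = -5*6 = -30)
l(m, q) = -150 + q (l(m, q) = q + (0 + 5*(-30)) = q + (0 - 150) = q - 150 = -150 + q)
33*l(6, 6) = 33*(-150 + 6) = 33*(-144) = -4752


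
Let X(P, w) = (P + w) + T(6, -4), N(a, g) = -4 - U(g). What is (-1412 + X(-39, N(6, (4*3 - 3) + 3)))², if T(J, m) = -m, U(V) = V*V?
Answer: 2544025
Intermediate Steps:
U(V) = V²
N(a, g) = -4 - g²
X(P, w) = 4 + P + w (X(P, w) = (P + w) - 1*(-4) = (P + w) + 4 = 4 + P + w)
(-1412 + X(-39, N(6, (4*3 - 3) + 3)))² = (-1412 + (4 - 39 + (-4 - ((4*3 - 3) + 3)²)))² = (-1412 + (4 - 39 + (-4 - ((12 - 3) + 3)²)))² = (-1412 + (4 - 39 + (-4 - (9 + 3)²)))² = (-1412 + (4 - 39 + (-4 - 1*12²)))² = (-1412 + (4 - 39 + (-4 - 1*144)))² = (-1412 + (4 - 39 + (-4 - 144)))² = (-1412 + (4 - 39 - 148))² = (-1412 - 183)² = (-1595)² = 2544025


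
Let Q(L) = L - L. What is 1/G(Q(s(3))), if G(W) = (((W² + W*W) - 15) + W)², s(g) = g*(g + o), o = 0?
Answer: 1/225 ≈ 0.0044444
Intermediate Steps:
s(g) = g² (s(g) = g*(g + 0) = g*g = g²)
Q(L) = 0
G(W) = (-15 + W + 2*W²)² (G(W) = (((W² + W²) - 15) + W)² = ((2*W² - 15) + W)² = ((-15 + 2*W²) + W)² = (-15 + W + 2*W²)²)
1/G(Q(s(3))) = 1/((-15 + 0 + 2*0²)²) = 1/((-15 + 0 + 2*0)²) = 1/((-15 + 0 + 0)²) = 1/((-15)²) = 1/225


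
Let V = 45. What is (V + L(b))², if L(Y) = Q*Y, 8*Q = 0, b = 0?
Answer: 2025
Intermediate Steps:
Q = 0 (Q = (⅛)*0 = 0)
L(Y) = 0 (L(Y) = 0*Y = 0)
(V + L(b))² = (45 + 0)² = 45² = 2025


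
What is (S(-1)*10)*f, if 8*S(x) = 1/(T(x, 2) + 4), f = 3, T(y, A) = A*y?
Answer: 15/8 ≈ 1.8750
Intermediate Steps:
S(x) = 1/(8*(4 + 2*x)) (S(x) = 1/(8*(2*x + 4)) = 1/(8*(4 + 2*x)))
(S(-1)*10)*f = ((1/(16*(2 - 1)))*10)*3 = (((1/16)/1)*10)*3 = (((1/16)*1)*10)*3 = ((1/16)*10)*3 = (5/8)*3 = 15/8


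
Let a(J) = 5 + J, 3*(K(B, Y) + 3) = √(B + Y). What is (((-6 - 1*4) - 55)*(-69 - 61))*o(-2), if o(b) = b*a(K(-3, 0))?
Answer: -33800 - 16900*I*√3/3 ≈ -33800.0 - 9757.2*I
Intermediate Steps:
K(B, Y) = -3 + √(B + Y)/3
o(b) = b*(2 + I*√3/3) (o(b) = b*(5 + (-3 + √(-3 + 0)/3)) = b*(5 + (-3 + √(-3)/3)) = b*(5 + (-3 + (I*√3)/3)) = b*(5 + (-3 + I*√3/3)) = b*(2 + I*√3/3))
(((-6 - 1*4) - 55)*(-69 - 61))*o(-2) = (((-6 - 1*4) - 55)*(-69 - 61))*((⅓)*(-2)*(6 + I*√3)) = (((-6 - 4) - 55)*(-130))*(-4 - 2*I*√3/3) = ((-10 - 55)*(-130))*(-4 - 2*I*√3/3) = (-65*(-130))*(-4 - 2*I*√3/3) = 8450*(-4 - 2*I*√3/3) = -33800 - 16900*I*√3/3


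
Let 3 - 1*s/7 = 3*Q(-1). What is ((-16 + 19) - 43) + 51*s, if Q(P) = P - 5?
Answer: 7457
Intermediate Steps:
Q(P) = -5 + P
s = 147 (s = 21 - 21*(-5 - 1) = 21 - 21*(-6) = 21 - 7*(-18) = 21 + 126 = 147)
((-16 + 19) - 43) + 51*s = ((-16 + 19) - 43) + 51*147 = (3 - 43) + 7497 = -40 + 7497 = 7457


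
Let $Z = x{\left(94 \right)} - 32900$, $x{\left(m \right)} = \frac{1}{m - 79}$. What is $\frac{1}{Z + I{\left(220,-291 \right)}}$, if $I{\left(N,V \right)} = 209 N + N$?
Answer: $\frac{15}{199501} \approx 7.5188 \cdot 10^{-5}$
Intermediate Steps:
$x{\left(m \right)} = \frac{1}{-79 + m}$
$I{\left(N,V \right)} = 210 N$
$Z = - \frac{493499}{15}$ ($Z = \frac{1}{-79 + 94} - 32900 = \frac{1}{15} - 32900 = - \frac{493499}{15} \approx -32900.0$)
$\frac{1}{Z + I{\left(220,-291 \right)}} = \frac{1}{- \frac{493499}{15} + 210 \cdot 220} = \frac{1}{- \frac{493499}{15} + 46200} = \frac{1}{\frac{199501}{15}} = \frac{15}{199501}$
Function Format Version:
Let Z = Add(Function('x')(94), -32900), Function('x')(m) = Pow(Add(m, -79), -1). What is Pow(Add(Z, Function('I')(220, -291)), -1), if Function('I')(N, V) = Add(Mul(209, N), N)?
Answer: Rational(15, 199501) ≈ 7.5188e-5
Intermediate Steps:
Function('x')(m) = Pow(Add(-79, m), -1)
Function('I')(N, V) = Mul(210, N)
Z = Rational(-493499, 15) (Z = Add(Pow(Add(-79, 94), -1), -32900) = Add(Pow(15, -1), -32900) = Add(Rational(1, 15), -32900) = Rational(-493499, 15) ≈ -32900.)
Pow(Add(Z, Function('I')(220, -291)), -1) = Pow(Add(Rational(-493499, 15), Mul(210, 220)), -1) = Pow(Add(Rational(-493499, 15), 46200), -1) = Pow(Rational(199501, 15), -1) = Rational(15, 199501)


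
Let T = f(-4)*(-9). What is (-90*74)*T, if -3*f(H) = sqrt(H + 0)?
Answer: -39960*I ≈ -39960.0*I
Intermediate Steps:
f(H) = -sqrt(H)/3 (f(H) = -sqrt(H + 0)/3 = -sqrt(H)/3)
T = 6*I (T = -2*I/3*(-9) = 6*I ≈ 6.0*I)
(-90*74)*T = (-90*74)*(6*I) = -39960*I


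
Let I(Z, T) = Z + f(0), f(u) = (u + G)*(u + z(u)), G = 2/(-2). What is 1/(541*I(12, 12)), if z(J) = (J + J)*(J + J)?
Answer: 1/6492 ≈ 0.00015404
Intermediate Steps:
z(J) = 4*J² (z(J) = (2*J)*(2*J) = 4*J²)
G = -1 (G = 2*(-½) = -1)
f(u) = (-1 + u)*(u + 4*u²) (f(u) = (u - 1)*(u + 4*u²) = (-1 + u)*(u + 4*u²))
I(Z, T) = Z (I(Z, T) = Z + 0*(-1 - 3*0 + 4*0²) = Z + 0*(-1 + 0 + 4*0) = Z + 0*(-1 + 0 + 0) = Z + 0*(-1) = Z + 0 = Z)
1/(541*I(12, 12)) = 1/(541*12) = 1/6492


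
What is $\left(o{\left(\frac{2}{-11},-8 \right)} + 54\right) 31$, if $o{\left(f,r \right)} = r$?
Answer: $1426$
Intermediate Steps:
$\left(o{\left(\frac{2}{-11},-8 \right)} + 54\right) 31 = \left(-8 + 54\right) 31 = 46 \cdot 31 = 1426$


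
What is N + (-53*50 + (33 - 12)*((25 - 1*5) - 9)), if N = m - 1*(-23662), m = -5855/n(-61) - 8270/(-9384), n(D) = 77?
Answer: 7647602747/361284 ≈ 21168.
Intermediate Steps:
m = -27153265/361284 (m = -5855/77 - 8270/(-9384) = -5855*1/77 - 8270*(-1/9384) = -5855/77 + 4135/4692 = -27153265/361284 ≈ -75.158)
N = 8521548743/361284 (N = -27153265/361284 - 1*(-23662) = -27153265/361284 + 23662 = 8521548743/361284 ≈ 23587.)
N + (-53*50 + (33 - 12)*((25 - 1*5) - 9)) = 8521548743/361284 + (-53*50 + (33 - 12)*((25 - 1*5) - 9)) = 8521548743/361284 + (-2650 + 21*((25 - 5) - 9)) = 8521548743/361284 + (-2650 + 21*(20 - 9)) = 8521548743/361284 + (-2650 + 21*11) = 8521548743/361284 + (-2650 + 231) = 8521548743/361284 - 2419 = 7647602747/361284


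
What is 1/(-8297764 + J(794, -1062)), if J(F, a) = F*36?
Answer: -1/8269180 ≈ -1.2093e-7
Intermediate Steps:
J(F, a) = 36*F
1/(-8297764 + J(794, -1062)) = 1/(-8297764 + 36*794) = 1/(-8297764 + 28584) = 1/(-8269180) = -1/8269180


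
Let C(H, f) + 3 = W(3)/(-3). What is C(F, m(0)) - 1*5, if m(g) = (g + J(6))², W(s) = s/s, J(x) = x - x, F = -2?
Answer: -25/3 ≈ -8.3333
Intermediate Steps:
J(x) = 0
W(s) = 1
m(g) = g² (m(g) = (g + 0)² = g²)
C(H, f) = -10/3 (C(H, f) = -3 + 1/(-3) = -3 + 1*(-⅓) = -3 - ⅓ = -10/3)
C(F, m(0)) - 1*5 = -10/3 - 1*5 = -10/3 - 5 = -25/3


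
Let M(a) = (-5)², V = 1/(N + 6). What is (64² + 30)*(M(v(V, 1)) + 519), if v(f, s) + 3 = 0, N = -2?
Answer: 2244544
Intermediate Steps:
V = ¼ (V = 1/(-2 + 6) = 1/4 = ¼ ≈ 0.25000)
v(f, s) = -3 (v(f, s) = -3 + 0 = -3)
M(a) = 25
(64² + 30)*(M(v(V, 1)) + 519) = (64² + 30)*(25 + 519) = (4096 + 30)*544 = 4126*544 = 2244544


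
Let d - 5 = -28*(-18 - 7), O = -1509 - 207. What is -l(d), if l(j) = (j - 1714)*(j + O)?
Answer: -1020099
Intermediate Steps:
O = -1716
d = 705 (d = 5 - 28*(-18 - 7) = 5 - 28*(-25) = 5 + 700 = 705)
l(j) = (-1716 + j)*(-1714 + j) (l(j) = (j - 1714)*(j - 1716) = (-1714 + j)*(-1716 + j) = (-1716 + j)*(-1714 + j))
-l(d) = -(2941224 + 705**2 - 3430*705) = -(2941224 + 497025 - 2418150) = -1*1020099 = -1020099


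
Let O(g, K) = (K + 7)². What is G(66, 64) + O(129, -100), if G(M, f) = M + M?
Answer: 8781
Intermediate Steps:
G(M, f) = 2*M
O(g, K) = (7 + K)²
G(66, 64) + O(129, -100) = 2*66 + (7 - 100)² = 132 + (-93)² = 132 + 8649 = 8781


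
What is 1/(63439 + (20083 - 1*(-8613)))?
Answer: 1/92135 ≈ 1.0854e-5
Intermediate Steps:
1/(63439 + (20083 - 1*(-8613))) = 1/(63439 + (20083 + 8613)) = 1/(63439 + 28696) = 1/92135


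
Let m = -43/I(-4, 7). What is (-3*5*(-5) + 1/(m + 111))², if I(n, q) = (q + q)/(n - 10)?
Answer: 133425601/23716 ≈ 5626.0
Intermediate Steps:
I(n, q) = 2*q/(-10 + n) (I(n, q) = (2*q)/(-10 + n) = 2*q/(-10 + n))
m = 43 (m = -43/(2*7/(-10 - 4)) = -43/(2*7/(-14)) = -43/(2*7*(-1/14)) = -43/(-1) = -43*(-1) = 43)
(-3*5*(-5) + 1/(m + 111))² = (-3*5*(-5) + 1/(43 + 111))² = (-15*(-5) + 1/154)² = (75 + 1/154)² = (11551/154)² = 133425601/23716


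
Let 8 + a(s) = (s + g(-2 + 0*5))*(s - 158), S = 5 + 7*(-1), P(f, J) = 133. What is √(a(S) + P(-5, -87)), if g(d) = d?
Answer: 3*√85 ≈ 27.659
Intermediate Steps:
S = -2 (S = 5 - 7 = -2)
a(s) = -8 + (-158 + s)*(-2 + s) (a(s) = -8 + (s + (-2 + 0*5))*(s - 158) = -8 + (s + (-2 + 0))*(-158 + s) = -8 + (s - 2)*(-158 + s) = -8 + (-2 + s)*(-158 + s) = -8 + (-158 + s)*(-2 + s))
√(a(S) + P(-5, -87)) = √((308 + (-2)² - 160*(-2)) + 133) = √((308 + 4 + 320) + 133) = √(632 + 133) = √765 = 3*√85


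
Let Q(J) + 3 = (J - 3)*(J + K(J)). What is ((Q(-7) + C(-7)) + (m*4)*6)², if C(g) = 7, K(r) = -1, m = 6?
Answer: 51984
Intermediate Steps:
Q(J) = -3 + (-1 + J)*(-3 + J) (Q(J) = -3 + (J - 3)*(J - 1) = -3 + (-3 + J)*(-1 + J) = -3 + (-1 + J)*(-3 + J))
((Q(-7) + C(-7)) + (m*4)*6)² = ((-7*(-4 - 7) + 7) + (6*4)*6)² = ((-7*(-11) + 7) + 24*6)² = ((77 + 7) + 144)² = (84 + 144)² = 228² = 51984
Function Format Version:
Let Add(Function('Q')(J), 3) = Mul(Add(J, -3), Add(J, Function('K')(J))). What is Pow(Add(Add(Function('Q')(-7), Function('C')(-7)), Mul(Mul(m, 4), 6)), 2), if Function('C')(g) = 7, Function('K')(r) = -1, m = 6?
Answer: 51984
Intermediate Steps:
Function('Q')(J) = Add(-3, Mul(Add(-1, J), Add(-3, J))) (Function('Q')(J) = Add(-3, Mul(Add(J, -3), Add(J, -1))) = Add(-3, Mul(Add(-3, J), Add(-1, J))) = Add(-3, Mul(Add(-1, J), Add(-3, J))))
Pow(Add(Add(Function('Q')(-7), Function('C')(-7)), Mul(Mul(m, 4), 6)), 2) = Pow(Add(Add(Mul(-7, Add(-4, -7)), 7), Mul(Mul(6, 4), 6)), 2) = Pow(Add(Add(Mul(-7, -11), 7), Mul(24, 6)), 2) = Pow(Add(Add(77, 7), 144), 2) = Pow(Add(84, 144), 2) = Pow(228, 2) = 51984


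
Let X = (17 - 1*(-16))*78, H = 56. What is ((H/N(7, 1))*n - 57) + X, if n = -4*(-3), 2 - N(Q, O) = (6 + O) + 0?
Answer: 11913/5 ≈ 2382.6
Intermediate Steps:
N(Q, O) = -4 - O (N(Q, O) = 2 - ((6 + O) + 0) = 2 - (6 + O) = 2 + (-6 - O) = -4 - O)
n = 12
X = 2574 (X = (17 + 16)*78 = 33*78 = 2574)
((H/N(7, 1))*n - 57) + X = ((56/(-4 - 1*1))*12 - 57) + 2574 = ((56/(-4 - 1))*12 - 57) + 2574 = ((56/(-5))*12 - 57) + 2574 = ((56*(-1/5))*12 - 57) + 2574 = (-56/5*12 - 57) + 2574 = (-672/5 - 57) + 2574 = -957/5 + 2574 = 11913/5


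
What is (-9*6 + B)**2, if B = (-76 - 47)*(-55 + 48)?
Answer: 651249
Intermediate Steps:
B = 861 (B = -123*(-7) = 861)
(-9*6 + B)**2 = (-9*6 + 861)**2 = (-54 + 861)**2 = 807**2 = 651249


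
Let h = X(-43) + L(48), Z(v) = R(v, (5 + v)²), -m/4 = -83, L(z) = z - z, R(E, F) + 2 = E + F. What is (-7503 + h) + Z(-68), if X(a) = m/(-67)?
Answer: -241800/67 ≈ -3609.0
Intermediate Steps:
R(E, F) = -2 + E + F (R(E, F) = -2 + (E + F) = -2 + E + F)
L(z) = 0
m = 332 (m = -4*(-83) = 332)
Z(v) = -2 + v + (5 + v)²
X(a) = -332/67 (X(a) = 332/(-67) = 332*(-1/67) = -332/67)
h = -332/67 (h = -332/67 + 0 = -332/67 ≈ -4.9552)
(-7503 + h) + Z(-68) = (-7503 - 332/67) + (-2 - 68 + (5 - 68)²) = -503033/67 + (-2 - 68 + (-63)²) = -503033/67 + (-2 - 68 + 3969) = -503033/67 + 3899 = -241800/67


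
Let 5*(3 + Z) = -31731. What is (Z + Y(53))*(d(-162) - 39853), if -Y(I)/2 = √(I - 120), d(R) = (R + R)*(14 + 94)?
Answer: 475205874 + 149690*I*√67 ≈ 4.7521e+8 + 1.2253e+6*I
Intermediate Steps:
d(R) = 216*R (d(R) = (2*R)*108 = 216*R)
Y(I) = -2*√(-120 + I) (Y(I) = -2*√(I - 120) = -2*√(-120 + I))
Z = -31746/5 (Z = -3 + (⅕)*(-31731) = -3 - 31731/5 = -31746/5 ≈ -6349.2)
(Z + Y(53))*(d(-162) - 39853) = (-31746/5 - 2*√(-120 + 53))*(216*(-162) - 39853) = (-31746/5 - 2*I*√67)*(-34992 - 39853) = (-31746/5 - 2*I*√67)*(-74845) = 475205874 + 149690*I*√67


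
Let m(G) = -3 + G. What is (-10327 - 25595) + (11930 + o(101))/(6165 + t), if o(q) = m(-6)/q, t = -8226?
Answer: -7478764363/208161 ≈ -35928.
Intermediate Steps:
o(q) = -9/q (o(q) = (-3 - 6)/q = -9/q)
(-10327 - 25595) + (11930 + o(101))/(6165 + t) = (-10327 - 25595) + (11930 - 9/101)/(6165 - 8226) = -35922 + (11930 - 9*1/101)/(-2061) = -35922 + (11930 - 9/101)*(-1/2061) = -35922 + (1204921/101)*(-1/2061) = -35922 - 1204921/208161 = -7478764363/208161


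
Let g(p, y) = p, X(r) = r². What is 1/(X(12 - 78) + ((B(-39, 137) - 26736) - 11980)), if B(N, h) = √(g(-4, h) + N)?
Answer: -34360/1180609643 - I*√43/1180609643 ≈ -2.9104e-5 - 5.5543e-9*I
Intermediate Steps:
B(N, h) = √(-4 + N)
1/(X(12 - 78) + ((B(-39, 137) - 26736) - 11980)) = 1/((12 - 78)² + ((√(-4 - 39) - 26736) - 11980)) = 1/((-66)² + ((√(-43) - 26736) - 11980)) = 1/(4356 + ((I*√43 - 26736) - 11980)) = 1/(4356 + ((-26736 + I*√43) - 11980)) = 1/(4356 + (-38716 + I*√43)) = 1/(-34360 + I*√43)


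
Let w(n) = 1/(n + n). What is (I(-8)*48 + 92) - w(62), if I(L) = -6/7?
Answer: 44137/868 ≈ 50.849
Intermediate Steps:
w(n) = 1/(2*n)
I(L) = -6/7 (I(L) = -6*⅐ = -6/7)
(I(-8)*48 + 92) - w(62) = (-6/7*48 + 92) - 1/(2*62) = (-288/7 + 92) - 1/(2*62) = 356/7 - 1*1/124 = 356/7 - 1/124 = 44137/868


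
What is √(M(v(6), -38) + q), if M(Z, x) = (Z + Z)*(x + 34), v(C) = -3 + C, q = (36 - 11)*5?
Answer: √101 ≈ 10.050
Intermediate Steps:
q = 125 (q = 25*5 = 125)
M(Z, x) = 2*Z*(34 + x) (M(Z, x) = (2*Z)*(34 + x) = 2*Z*(34 + x))
√(M(v(6), -38) + q) = √(2*(-3 + 6)*(34 - 38) + 125) = √(2*3*(-4) + 125) = √(-24 + 125) = √101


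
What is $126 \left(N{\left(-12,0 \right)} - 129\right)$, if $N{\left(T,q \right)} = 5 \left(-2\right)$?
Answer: $-17514$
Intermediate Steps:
$N{\left(T,q \right)} = -10$
$126 \left(N{\left(-12,0 \right)} - 129\right) = 126 \left(-10 - 129\right) = 126 \left(-139\right) = -17514$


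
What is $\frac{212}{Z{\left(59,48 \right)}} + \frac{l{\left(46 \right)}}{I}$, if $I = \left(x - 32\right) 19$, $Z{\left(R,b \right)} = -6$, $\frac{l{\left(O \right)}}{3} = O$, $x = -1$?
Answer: $- \frac{22292}{627} \approx -35.553$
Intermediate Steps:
$l{\left(O \right)} = 3 O$
$I = -627$ ($I = \left(-1 - 32\right) 19 = \left(-33\right) 19 = -627$)
$\frac{212}{Z{\left(59,48 \right)}} + \frac{l{\left(46 \right)}}{I} = \frac{212}{-6} + \frac{3 \cdot 46}{-627} = 212 \left(- \frac{1}{6}\right) + 138 \left(- \frac{1}{627}\right) = - \frac{106}{3} - \frac{46}{209} = - \frac{22292}{627}$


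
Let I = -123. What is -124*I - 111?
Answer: 15141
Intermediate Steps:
-124*I - 111 = -124*(-123) - 111 = 15252 - 111 = 15141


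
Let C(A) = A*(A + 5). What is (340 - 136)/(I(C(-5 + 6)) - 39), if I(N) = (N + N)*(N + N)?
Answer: 68/35 ≈ 1.9429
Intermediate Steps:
C(A) = A*(5 + A)
I(N) = 4*N**2 (I(N) = (2*N)*(2*N) = 4*N**2)
(340 - 136)/(I(C(-5 + 6)) - 39) = (340 - 136)/(4*((-5 + 6)*(5 + (-5 + 6)))**2 - 39) = 204/(4*(1*(5 + 1))**2 - 39) = 204/(4*(1*6)**2 - 39) = 204/(4*6**2 - 39) = 204/(4*36 - 39) = 204/(144 - 39) = 204/105 = 204*(1/105) = 68/35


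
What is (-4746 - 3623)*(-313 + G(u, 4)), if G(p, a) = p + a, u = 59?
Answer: 2092250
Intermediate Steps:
G(p, a) = a + p
(-4746 - 3623)*(-313 + G(u, 4)) = (-4746 - 3623)*(-313 + (4 + 59)) = -8369*(-313 + 63) = -8369*(-250) = 2092250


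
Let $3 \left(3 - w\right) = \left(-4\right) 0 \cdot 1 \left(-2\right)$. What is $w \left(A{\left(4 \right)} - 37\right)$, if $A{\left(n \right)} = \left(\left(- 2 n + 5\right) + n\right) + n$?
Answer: $-96$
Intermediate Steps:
$w = 3$ ($w = 3 - \frac{\left(-4\right) 0 \cdot 1 \left(-2\right)}{3} = 3 - \frac{0 \cdot 1 \left(-2\right)}{3} = 3 - \frac{0 \left(-2\right)}{3} = 3 - 0 = 3 + 0 = 3$)
$A{\left(n \right)} = 5$ ($A{\left(n \right)} = \left(\left(5 - 2 n\right) + n\right) + n = \left(5 - n\right) + n = 5$)
$w \left(A{\left(4 \right)} - 37\right) = 3 \left(5 - 37\right) = 3 \left(-32\right) = -96$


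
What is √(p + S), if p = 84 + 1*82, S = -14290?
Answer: 2*I*√3531 ≈ 118.84*I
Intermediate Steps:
p = 166 (p = 84 + 82 = 166)
√(p + S) = √(166 - 14290) = √(-14124) = 2*I*√3531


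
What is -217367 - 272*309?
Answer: -301415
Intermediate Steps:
-217367 - 272*309 = -217367 - 1*84048 = -217367 - 84048 = -301415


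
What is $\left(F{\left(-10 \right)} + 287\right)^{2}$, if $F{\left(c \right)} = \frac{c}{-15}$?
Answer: $\frac{744769}{9} \approx 82752.0$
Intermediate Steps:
$F{\left(c \right)} = - \frac{c}{15}$ ($F{\left(c \right)} = c \left(- \frac{1}{15}\right) = - \frac{c}{15}$)
$\left(F{\left(-10 \right)} + 287\right)^{2} = \left(\left(- \frac{1}{15}\right) \left(-10\right) + 287\right)^{2} = \left(\frac{2}{3} + 287\right)^{2} = \left(\frac{863}{3}\right)^{2} = \frac{744769}{9}$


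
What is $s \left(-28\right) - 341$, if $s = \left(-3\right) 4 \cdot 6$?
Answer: $1675$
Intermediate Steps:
$s = -72$ ($s = \left(-12\right) 6 = -72$)
$s \left(-28\right) - 341 = \left(-72\right) \left(-28\right) - 341 = 2016 - 341 = 1675$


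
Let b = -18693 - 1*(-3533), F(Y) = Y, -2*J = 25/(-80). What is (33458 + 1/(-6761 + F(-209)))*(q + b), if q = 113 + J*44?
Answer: -28059129005139/55760 ≈ -5.0321e+8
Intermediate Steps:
J = 5/32 (J = -25/(2*(-80)) = -25*(-1)/(2*80) = -½*(-5/16) = 5/32 ≈ 0.15625)
b = -15160 (b = -18693 + 3533 = -15160)
q = 959/8 (q = 113 + (5/32)*44 = 113 + 55/8 = 959/8 ≈ 119.88)
(33458 + 1/(-6761 + F(-209)))*(q + b) = (33458 + 1/(-6761 - 209))*(959/8 - 15160) = (33458 + 1/(-6970))*(-120321/8) = (33458 - 1/6970)*(-120321/8) = (233202259/6970)*(-120321/8) = -28059129005139/55760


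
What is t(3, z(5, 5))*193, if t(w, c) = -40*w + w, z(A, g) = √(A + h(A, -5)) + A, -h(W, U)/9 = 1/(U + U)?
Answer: -22581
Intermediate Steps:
h(W, U) = -9/(2*U) (h(W, U) = -9/(U + U) = -9*1/(2*U) = -9/(2*U))
z(A, g) = A + √(9/10 + A) (z(A, g) = √(A - 9/2/(-5)) + A = √(A - 9/2*(-⅕)) + A = √(A + 9/10) + A = √(9/10 + A) + A = A + √(9/10 + A))
t(w, c) = -39*w
t(3, z(5, 5))*193 = -39*3*193 = -117*193 = -22581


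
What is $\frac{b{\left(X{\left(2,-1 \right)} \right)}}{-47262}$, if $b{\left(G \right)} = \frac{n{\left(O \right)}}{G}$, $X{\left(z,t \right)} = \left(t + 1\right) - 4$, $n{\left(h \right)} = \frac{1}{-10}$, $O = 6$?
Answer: $- \frac{1}{1890480} \approx -5.2897 \cdot 10^{-7}$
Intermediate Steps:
$n{\left(h \right)} = - \frac{1}{10}$
$X{\left(z,t \right)} = -3 + t$ ($X{\left(z,t \right)} = \left(1 + t\right) - 4 = -3 + t$)
$b{\left(G \right)} = - \frac{1}{10 G}$
$\frac{b{\left(X{\left(2,-1 \right)} \right)}}{-47262} = \frac{\left(- \frac{1}{10}\right) \frac{1}{-3 - 1}}{-47262} = - \frac{1}{10 \left(-4\right)} \left(- \frac{1}{47262}\right) = \left(- \frac{1}{10}\right) \left(- \frac{1}{4}\right) \left(- \frac{1}{47262}\right) = \frac{1}{40} \left(- \frac{1}{47262}\right) = - \frac{1}{1890480}$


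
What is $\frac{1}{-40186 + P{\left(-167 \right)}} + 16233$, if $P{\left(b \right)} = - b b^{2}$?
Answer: $\frac{74952257542}{4617277} \approx 16233.0$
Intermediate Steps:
$P{\left(b \right)} = - b^{3}$
$\frac{1}{-40186 + P{\left(-167 \right)}} + 16233 = \frac{1}{-40186 - \left(-167\right)^{3}} + 16233 = \frac{1}{-40186 - -4657463} + 16233 = \frac{1}{-40186 + 4657463} + 16233 = \frac{1}{4617277} + 16233 = \frac{74952257542}{4617277}$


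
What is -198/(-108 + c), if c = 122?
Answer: -99/7 ≈ -14.143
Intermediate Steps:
-198/(-108 + c) = -198/(-108 + 122) = -198/14 = (1/14)*(-198) = -99/7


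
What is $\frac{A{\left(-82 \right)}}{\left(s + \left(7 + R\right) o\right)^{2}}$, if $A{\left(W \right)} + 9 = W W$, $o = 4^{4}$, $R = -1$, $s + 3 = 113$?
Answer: $\frac{6715}{2709316} \approx 0.0024785$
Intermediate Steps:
$s = 110$ ($s = -3 + 113 = 110$)
$o = 256$
$A{\left(W \right)} = -9 + W^{2}$ ($A{\left(W \right)} = -9 + W W = -9 + W^{2}$)
$\frac{A{\left(-82 \right)}}{\left(s + \left(7 + R\right) o\right)^{2}} = \frac{-9 + \left(-82\right)^{2}}{\left(110 + \left(7 - 1\right) 256\right)^{2}} = \frac{-9 + 6724}{\left(110 + 6 \cdot 256\right)^{2}} = \frac{6715}{\left(110 + 1536\right)^{2}} = \frac{6715}{1646^{2}} = \frac{6715}{2709316}$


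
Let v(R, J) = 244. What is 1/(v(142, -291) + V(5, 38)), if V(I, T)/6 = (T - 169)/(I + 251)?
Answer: 128/30839 ≈ 0.0041506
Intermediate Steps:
V(I, T) = 6*(-169 + T)/(251 + I) (V(I, T) = 6*((T - 169)/(I + 251)) = 6*((-169 + T)/(251 + I)) = 6*(-169 + T)/(251 + I))
1/(v(142, -291) + V(5, 38)) = 1/(244 + 6*(-169 + 38)/(251 + 5)) = 1/(244 + 6*(-131)/256) = 1/(244 + 6*(1/256)*(-131)) = 1/(244 - 393/128) = 1/(30839/128) = 128/30839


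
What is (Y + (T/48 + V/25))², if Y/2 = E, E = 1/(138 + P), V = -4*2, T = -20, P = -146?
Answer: 5476/5625 ≈ 0.97351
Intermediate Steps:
V = -8
E = -⅛ (E = 1/(138 - 146) = 1/(-8) = -⅛ ≈ -0.12500)
Y = -¼ (Y = 2*(-⅛) = -¼ ≈ -0.25000)
(Y + (T/48 + V/25))² = (-¼ + (-20/48 - 8/25))² = (-¼ + (-20*1/48 - 8*1/25))² = (-¼ + (-5/12 - 8/25))² = (-¼ - 221/300)² = (-74/75)² = 5476/5625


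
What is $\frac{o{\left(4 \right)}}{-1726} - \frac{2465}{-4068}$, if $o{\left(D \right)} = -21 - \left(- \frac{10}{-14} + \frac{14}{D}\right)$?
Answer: $\frac{7625033}{12287394} \approx 0.62056$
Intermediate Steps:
$o{\left(D \right)} = - \frac{152}{7} - \frac{14}{D}$ ($o{\left(D \right)} = -21 - \left(\left(-10\right) \left(- \frac{1}{14}\right) + \frac{14}{D}\right) = -21 - \left(\frac{5}{7} + \frac{14}{D}\right) = - \frac{152}{7} - \frac{14}{D}$)
$\frac{o{\left(4 \right)}}{-1726} - \frac{2465}{-4068} = \frac{- \frac{152}{7} - \frac{14}{4}}{-1726} - \frac{2465}{-4068} = \left(- \frac{152}{7} - \frac{7}{2}\right) \left(- \frac{1}{1726}\right) - - \frac{2465}{4068} = \left(- \frac{152}{7} - \frac{7}{2}\right) \left(- \frac{1}{1726}\right) + \frac{2465}{4068} = \left(- \frac{353}{14}\right) \left(- \frac{1}{1726}\right) + \frac{2465}{4068} = \frac{353}{24164} + \frac{2465}{4068} = \frac{7625033}{12287394}$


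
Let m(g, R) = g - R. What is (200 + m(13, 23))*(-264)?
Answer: -50160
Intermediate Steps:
(200 + m(13, 23))*(-264) = (200 + (13 - 1*23))*(-264) = (200 + (13 - 23))*(-264) = (200 - 10)*(-264) = 190*(-264) = -50160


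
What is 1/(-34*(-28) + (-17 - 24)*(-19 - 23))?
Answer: 1/2674 ≈ 0.00037397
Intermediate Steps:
1/(-34*(-28) + (-17 - 24)*(-19 - 23)) = 1/(952 - 41*(-42)) = 1/(952 + 1722) = 1/2674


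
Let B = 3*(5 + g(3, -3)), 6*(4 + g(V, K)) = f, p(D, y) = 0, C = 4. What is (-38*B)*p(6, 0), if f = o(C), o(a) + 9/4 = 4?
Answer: 0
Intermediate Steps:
o(a) = 7/4 (o(a) = -9/4 + 4 = 7/4)
f = 7/4 ≈ 1.7500
g(V, K) = -89/24 (g(V, K) = -4 + (1/6)*(7/4) = -4 + 7/24 = -89/24)
B = 31/8 (B = 3*(5 - 89/24) = 3*(31/24) = 31/8 ≈ 3.8750)
(-38*B)*p(6, 0) = -38*31/8*0 = -589/4*0 = 0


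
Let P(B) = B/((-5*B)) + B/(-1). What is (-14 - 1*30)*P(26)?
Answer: 5764/5 ≈ 1152.8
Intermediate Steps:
P(B) = -⅕ - B (P(B) = B*(-1/(5*B)) + B*(-1) = -⅕ - B)
(-14 - 1*30)*P(26) = (-14 - 1*30)*(-⅕ - 1*26) = (-14 - 30)*(-⅕ - 26) = -44*(-131/5) = 5764/5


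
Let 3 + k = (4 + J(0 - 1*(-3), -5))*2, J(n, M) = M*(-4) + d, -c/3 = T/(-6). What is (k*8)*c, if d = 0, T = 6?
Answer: 1080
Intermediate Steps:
c = 3 (c = -18/(-6) = -18*(-1)/6 = -3*(-1) = 3)
J(n, M) = -4*M (J(n, M) = M*(-4) + 0 = -4*M + 0 = -4*M)
k = 45 (k = -3 + (4 - 4*(-5))*2 = -3 + (4 + 20)*2 = -3 + 24*2 = -3 + 48 = 45)
(k*8)*c = (45*8)*3 = 360*3 = 1080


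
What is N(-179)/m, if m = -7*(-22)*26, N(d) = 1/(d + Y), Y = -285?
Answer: -1/1857856 ≈ -5.3825e-7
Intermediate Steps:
N(d) = 1/(-285 + d) (N(d) = 1/(d - 285) = 1/(-285 + d))
m = 4004 (m = 154*26 = 4004)
N(-179)/m = 1/(-285 - 179*4004) = (1/4004)/(-464) = -1/464*1/4004 = -1/1857856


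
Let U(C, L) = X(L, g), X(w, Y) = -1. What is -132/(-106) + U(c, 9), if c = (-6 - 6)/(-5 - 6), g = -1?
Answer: 13/53 ≈ 0.24528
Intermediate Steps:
c = 12/11 (c = -12/(-11) = -12*(-1/11) = 12/11 ≈ 1.0909)
U(C, L) = -1
-132/(-106) + U(c, 9) = -132/(-106) - 1 = -1/106*(-132) - 1 = 66/53 - 1 = 13/53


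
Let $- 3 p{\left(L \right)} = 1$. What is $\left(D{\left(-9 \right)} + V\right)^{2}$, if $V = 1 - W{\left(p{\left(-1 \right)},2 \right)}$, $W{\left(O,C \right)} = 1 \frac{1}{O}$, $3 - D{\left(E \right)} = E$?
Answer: $256$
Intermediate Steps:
$D{\left(E \right)} = 3 - E$
$p{\left(L \right)} = - \frac{1}{3}$ ($p{\left(L \right)} = \left(- \frac{1}{3}\right) 1 = - \frac{1}{3}$)
$W{\left(O,C \right)} = \frac{1}{O}$
$V = 4$ ($V = 1 - \frac{1}{- \frac{1}{3}} = 1 - -3 = 1 + 3 = 4$)
$\left(D{\left(-9 \right)} + V\right)^{2} = \left(\left(3 - -9\right) + 4\right)^{2} = \left(\left(3 + 9\right) + 4\right)^{2} = \left(12 + 4\right)^{2} = 16^{2} = 256$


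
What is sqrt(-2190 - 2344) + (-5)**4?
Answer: 625 + I*sqrt(4534) ≈ 625.0 + 67.335*I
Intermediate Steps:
sqrt(-2190 - 2344) + (-5)**4 = sqrt(-4534) + 625 = I*sqrt(4534) + 625 = 625 + I*sqrt(4534)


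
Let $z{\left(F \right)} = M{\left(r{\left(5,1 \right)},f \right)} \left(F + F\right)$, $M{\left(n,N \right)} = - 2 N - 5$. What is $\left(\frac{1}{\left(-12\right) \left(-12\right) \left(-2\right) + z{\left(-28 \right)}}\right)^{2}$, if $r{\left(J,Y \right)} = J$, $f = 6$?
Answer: $\frac{1}{440896} \approx 2.2681 \cdot 10^{-6}$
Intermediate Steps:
$M{\left(n,N \right)} = -5 - 2 N$
$z{\left(F \right)} = - 34 F$ ($z{\left(F \right)} = \left(-5 - 12\right) \left(F + F\right) = \left(-5 - 12\right) 2 F = - 17 \cdot 2 F = - 34 F$)
$\left(\frac{1}{\left(-12\right) \left(-12\right) \left(-2\right) + z{\left(-28 \right)}}\right)^{2} = \left(\frac{1}{\left(-12\right) \left(-12\right) \left(-2\right) - -952}\right)^{2} = \left(\frac{1}{144 \left(-2\right) + 952}\right)^{2} = \left(\frac{1}{-288 + 952}\right)^{2} = \left(\frac{1}{664}\right)^{2} = \frac{1}{440896}$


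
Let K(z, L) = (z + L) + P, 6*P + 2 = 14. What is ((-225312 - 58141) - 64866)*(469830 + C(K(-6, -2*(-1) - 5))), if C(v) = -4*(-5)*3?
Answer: -163671614910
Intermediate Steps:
P = 2 (P = -1/3 + (1/6)*14 = -1/3 + 7/3 = 2)
K(z, L) = 2 + L + z (K(z, L) = (z + L) + 2 = (L + z) + 2 = 2 + L + z)
C(v) = 60 (C(v) = 20*3 = 60)
((-225312 - 58141) - 64866)*(469830 + C(K(-6, -2*(-1) - 5))) = ((-225312 - 58141) - 64866)*(469830 + 60) = (-283453 - 64866)*469890 = -348319*469890 = -163671614910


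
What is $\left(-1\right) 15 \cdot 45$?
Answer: $-675$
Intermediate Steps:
$\left(-1\right) 15 \cdot 45 = \left(-15\right) 45 = -675$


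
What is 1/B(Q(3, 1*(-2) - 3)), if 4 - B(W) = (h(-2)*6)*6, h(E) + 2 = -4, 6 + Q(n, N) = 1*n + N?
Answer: 1/220 ≈ 0.0045455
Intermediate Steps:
Q(n, N) = -6 + N + n (Q(n, N) = -6 + (1*n + N) = -6 + (n + N) = -6 + (N + n) = -6 + N + n)
h(E) = -6 (h(E) = -2 - 4 = -6)
B(W) = 220 (B(W) = 4 - (-6*6)*6 = 4 - (-36)*6 = 4 - 1*(-216) = 4 + 216 = 220)
1/B(Q(3, 1*(-2) - 3)) = 1/220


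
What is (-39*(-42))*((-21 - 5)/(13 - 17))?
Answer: 10647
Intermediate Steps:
(-39*(-42))*((-21 - 5)/(13 - 17)) = 1638*(-26/(-4)) = 1638*(-26*(-¼)) = 1638*(13/2) = 10647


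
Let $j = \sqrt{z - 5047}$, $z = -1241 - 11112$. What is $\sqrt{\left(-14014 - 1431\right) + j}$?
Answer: $\sqrt{-15445 + 10 i \sqrt{174}} \approx 0.5307 + 124.28 i$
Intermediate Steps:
$z = -12353$ ($z = -1241 - 11112 = -12353$)
$j = 10 i \sqrt{174}$ ($j = \sqrt{-12353 - 5047} = \sqrt{-17400} = 10 i \sqrt{174} \approx 131.91 i$)
$\sqrt{\left(-14014 - 1431\right) + j} = \sqrt{\left(-14014 - 1431\right) + 10 i \sqrt{174}} = \sqrt{-15445 + 10 i \sqrt{174}}$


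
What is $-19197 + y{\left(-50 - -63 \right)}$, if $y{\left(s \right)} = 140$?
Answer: $-19057$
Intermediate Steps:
$-19197 + y{\left(-50 - -63 \right)} = -19197 + 140 = -19057$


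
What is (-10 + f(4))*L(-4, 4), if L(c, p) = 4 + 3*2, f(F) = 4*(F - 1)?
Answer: 20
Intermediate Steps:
f(F) = -4 + 4*F (f(F) = 4*(-1 + F) = -4 + 4*F)
L(c, p) = 10 (L(c, p) = 4 + 6 = 10)
(-10 + f(4))*L(-4, 4) = (-10 + (-4 + 4*4))*10 = (-10 + (-4 + 16))*10 = (-10 + 12)*10 = 2*10 = 20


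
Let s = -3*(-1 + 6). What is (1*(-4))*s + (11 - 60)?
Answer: 11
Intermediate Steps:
s = -15 (s = -3*5 = -15)
(1*(-4))*s + (11 - 60) = (1*(-4))*(-15) + (11 - 60) = -4*(-15) - 49 = 60 - 49 = 11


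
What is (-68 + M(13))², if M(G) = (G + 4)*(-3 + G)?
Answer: 10404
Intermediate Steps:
M(G) = (-3 + G)*(4 + G) (M(G) = (4 + G)*(-3 + G) = (-3 + G)*(4 + G))
(-68 + M(13))² = (-68 + (-12 + 13 + 13²))² = (-68 + (-12 + 13 + 169))² = (-68 + 170)² = 102² = 10404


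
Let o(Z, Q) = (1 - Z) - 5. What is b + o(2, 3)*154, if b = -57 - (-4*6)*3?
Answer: -909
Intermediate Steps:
o(Z, Q) = -4 - Z
b = 15 (b = -57 - (-24)*3 = -57 - 1*(-72) = -57 + 72 = 15)
b + o(2, 3)*154 = 15 + (-4 - 1*2)*154 = 15 + (-4 - 2)*154 = 15 - 6*154 = 15 - 924 = -909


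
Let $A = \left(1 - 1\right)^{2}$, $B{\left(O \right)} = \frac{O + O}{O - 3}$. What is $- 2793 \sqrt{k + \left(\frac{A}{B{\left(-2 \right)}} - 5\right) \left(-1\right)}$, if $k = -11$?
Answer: $- 2793 i \sqrt{6} \approx - 6841.4 i$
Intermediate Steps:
$B{\left(O \right)} = \frac{2 O}{-3 + O}$
$A = 0$ ($A = 0^{2} = 0$)
$- 2793 \sqrt{k + \left(\frac{A}{B{\left(-2 \right)}} - 5\right) \left(-1\right)} = - 2793 \sqrt{-11 + \left(\frac{0}{2 \left(-2\right) \frac{1}{-3 - 2}} - 5\right) \left(-1\right)} = - 2793 \sqrt{-11 + \left(\frac{0}{2 \left(-2\right) \frac{1}{-5}} - 5\right) \left(-1\right)} = - 2793 \sqrt{-11 + \left(\frac{0}{2 \left(-2\right) \left(- \frac{1}{5}\right)} - 5\right) \left(-1\right)} = - 2793 \sqrt{-11 + \left(\frac{0}{\frac{4}{5}} - 5\right) \left(-1\right)} = - 2793 \sqrt{-11 + \left(0 \cdot \frac{5}{4} - 5\right) \left(-1\right)} = - 2793 \sqrt{-11 + \left(0 - 5\right) \left(-1\right)} = - 2793 \sqrt{-11 - -5} = - 2793 \sqrt{-11 + 5} = - 2793 \sqrt{-6} = - 2793 i \sqrt{6}$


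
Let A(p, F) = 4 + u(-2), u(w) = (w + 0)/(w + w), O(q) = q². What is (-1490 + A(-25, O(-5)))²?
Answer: 8826841/4 ≈ 2.2067e+6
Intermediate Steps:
u(w) = ½ (u(w) = w/((2*w)) = w*(1/(2*w)) = ½)
A(p, F) = 9/2 (A(p, F) = 4 + ½ = 9/2)
(-1490 + A(-25, O(-5)))² = (-1490 + 9/2)² = (-2971/2)² = 8826841/4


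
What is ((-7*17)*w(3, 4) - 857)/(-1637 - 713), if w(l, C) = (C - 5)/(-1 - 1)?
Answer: 39/100 ≈ 0.39000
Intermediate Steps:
w(l, C) = 5/2 - C/2 (w(l, C) = (-5 + C)/(-2) = (-5 + C)*(-½) = 5/2 - C/2)
((-7*17)*w(3, 4) - 857)/(-1637 - 713) = ((-7*17)*(5/2 - ½*4) - 857)/(-1637 - 713) = (-119*(5/2 - 2) - 857)/(-2350) = (-119*½ - 857)*(-1/2350) = (-119/2 - 857)*(-1/2350) = -1833/2*(-1/2350) = 39/100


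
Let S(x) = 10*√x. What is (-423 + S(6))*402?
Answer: -170046 + 4020*√6 ≈ -1.6020e+5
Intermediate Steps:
(-423 + S(6))*402 = (-423 + 10*√6)*402 = -170046 + 4020*√6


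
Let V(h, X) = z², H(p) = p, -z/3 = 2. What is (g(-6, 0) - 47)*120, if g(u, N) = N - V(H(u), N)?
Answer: -9960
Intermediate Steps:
z = -6 (z = -3*2 = -6)
V(h, X) = 36 (V(h, X) = (-6)² = 36)
g(u, N) = -36 + N (g(u, N) = N - 1*36 = N - 36 = -36 + N)
(g(-6, 0) - 47)*120 = ((-36 + 0) - 47)*120 = (-36 - 47)*120 = -83*120 = -9960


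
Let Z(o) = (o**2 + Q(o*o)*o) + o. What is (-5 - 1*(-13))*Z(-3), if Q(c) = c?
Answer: -168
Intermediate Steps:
Z(o) = o + o**2 + o**3 (Z(o) = (o**2 + (o*o)*o) + o = (o**2 + o**2*o) + o = (o**2 + o**3) + o = o + o**2 + o**3)
(-5 - 1*(-13))*Z(-3) = (-5 - 1*(-13))*(-3*(1 - 3 + (-3)**2)) = (-5 + 13)*(-3*(1 - 3 + 9)) = 8*(-3*7) = 8*(-21) = -168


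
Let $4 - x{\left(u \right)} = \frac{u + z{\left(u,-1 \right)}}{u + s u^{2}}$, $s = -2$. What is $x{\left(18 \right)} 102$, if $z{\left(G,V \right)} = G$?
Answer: $\frac{14484}{35} \approx 413.83$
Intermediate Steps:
$x{\left(u \right)} = 4 - \frac{2 u}{u - 2 u^{2}}$ ($x{\left(u \right)} = 4 - \frac{u + u}{u - 2 u^{2}} = 4 - \frac{2 u}{u - 2 u^{2}}$)
$x{\left(18 \right)} 102 = \frac{2 \left(-1 + 4 \cdot 18\right)}{-1 + 2 \cdot 18} \cdot 102 = \frac{2 \left(-1 + 72\right)}{-1 + 36} \cdot 102 = 2 \cdot \frac{1}{35} \cdot 71 \cdot 102 = \frac{142}{35} \cdot 102 = \frac{14484}{35}$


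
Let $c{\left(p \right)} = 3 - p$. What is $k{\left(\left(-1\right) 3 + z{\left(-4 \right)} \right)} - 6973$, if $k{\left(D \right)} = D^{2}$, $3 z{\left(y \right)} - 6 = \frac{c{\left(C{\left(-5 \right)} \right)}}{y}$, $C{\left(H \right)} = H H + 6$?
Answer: $- \frac{62741}{9} \approx -6971.2$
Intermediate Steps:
$C{\left(H \right)} = 6 + H^{2}$ ($C{\left(H \right)} = H^{2} + 6 = 6 + H^{2}$)
$z{\left(y \right)} = 2 - \frac{28}{3 y}$ ($z{\left(y \right)} = 2 + \frac{\left(3 - \left(6 + \left(-5\right)^{2}\right)\right) \frac{1}{y}}{3} = 2 + \frac{\left(3 - \left(6 + 25\right)\right) \frac{1}{y}}{3} = 2 + \frac{\left(3 - 31\right) \frac{1}{y}}{3} = 2 + \frac{\left(-28\right) \frac{1}{y}}{3} = 2 - \frac{28}{3 y}$)
$k{\left(\left(-1\right) 3 + z{\left(-4 \right)} \right)} - 6973 = \left(\left(-1\right) 3 - \left(-2 + \frac{28}{3 \left(-4\right)}\right)\right)^{2} - 6973 = \left(-3 + \left(2 - - \frac{7}{3}\right)\right)^{2} - 6973 = \left(-3 + \left(2 + \frac{7}{3}\right)\right)^{2} - 6973 = \left(-3 + \frac{13}{3}\right)^{2} - 6973 = \left(\frac{4}{3}\right)^{2} - 6973 = \frac{16}{9} - 6973 = - \frac{62741}{9}$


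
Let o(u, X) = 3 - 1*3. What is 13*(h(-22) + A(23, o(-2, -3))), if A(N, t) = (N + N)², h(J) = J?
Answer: 27222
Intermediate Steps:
o(u, X) = 0 (o(u, X) = 3 - 3 = 0)
A(N, t) = 4*N² (A(N, t) = (2*N)² = 4*N²)
13*(h(-22) + A(23, o(-2, -3))) = 13*(-22 + 4*23²) = 13*(-22 + 4*529) = 13*(-22 + 2116) = 13*2094 = 27222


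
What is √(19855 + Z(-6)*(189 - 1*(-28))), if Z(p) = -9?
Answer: √17902 ≈ 133.80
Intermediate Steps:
√(19855 + Z(-6)*(189 - 1*(-28))) = √(19855 - 9*(189 - 1*(-28))) = √(19855 - 9*(189 + 28)) = √(19855 - 9*217) = √(19855 - 1953) = √17902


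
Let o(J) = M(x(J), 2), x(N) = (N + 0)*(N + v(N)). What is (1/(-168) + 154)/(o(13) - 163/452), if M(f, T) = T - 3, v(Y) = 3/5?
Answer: -71303/630 ≈ -113.18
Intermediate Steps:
v(Y) = ⅗ (v(Y) = 3*(⅕) = ⅗)
x(N) = N*(⅗ + N) (x(N) = (N + 0)*(N + ⅗) = N*(⅗ + N))
M(f, T) = -3 + T
o(J) = -1 (o(J) = -3 + 2 = -1)
(1/(-168) + 154)/(o(13) - 163/452) = (1/(-168) + 154)/(-1 - 163/452) = (-1/168 + 154)/(-1 - 163*1/452) = 25871/(168*(-1 - 163/452)) = 25871/(168*(-615/452)) = (25871/168)*(-452/615) = -71303/630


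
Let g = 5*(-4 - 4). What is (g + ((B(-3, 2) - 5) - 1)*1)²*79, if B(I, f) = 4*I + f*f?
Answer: 230364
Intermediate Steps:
B(I, f) = f² + 4*I (B(I, f) = 4*I + f² = f² + 4*I)
g = -40 (g = 5*(-8) = -40)
(g + ((B(-3, 2) - 5) - 1)*1)²*79 = (-40 + (((2² + 4*(-3)) - 5) - 1)*1)²*79 = (-40 + (((4 - 12) - 5) - 1)*1)²*79 = (-40 + ((-8 - 5) - 1)*1)²*79 = (-40 + (-13 - 1)*1)²*79 = (-40 - 14*1)²*79 = (-40 - 14)²*79 = (-54)²*79 = 2916*79 = 230364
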